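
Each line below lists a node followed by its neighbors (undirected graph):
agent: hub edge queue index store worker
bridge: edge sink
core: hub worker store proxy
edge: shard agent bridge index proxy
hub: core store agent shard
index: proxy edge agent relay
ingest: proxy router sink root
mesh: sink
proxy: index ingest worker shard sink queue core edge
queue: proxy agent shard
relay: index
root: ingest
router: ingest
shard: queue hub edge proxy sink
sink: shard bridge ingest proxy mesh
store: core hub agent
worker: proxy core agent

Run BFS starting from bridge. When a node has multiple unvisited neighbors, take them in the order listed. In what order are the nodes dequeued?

Visit bridge; enqueue edge, sink → queue [edge, sink]
Visit edge; enqueue shard, agent, index, proxy → queue [sink, shard, agent, index, proxy]
Visit sink; enqueue ingest, mesh → queue [shard, agent, index, proxy, ingest, mesh]
Visit shard; enqueue queue, hub → queue [agent, index, proxy, ingest, mesh, queue, hub]
Visit agent; enqueue store, worker → queue [index, proxy, ingest, mesh, queue, hub, store, worker]
Visit index; enqueue relay → queue [proxy, ingest, mesh, queue, hub, store, worker, relay]
Visit proxy; enqueue core → queue [ingest, mesh, queue, hub, store, worker, relay, core]
Visit ingest; enqueue router, root → queue [mesh, queue, hub, store, worker, relay, core, router, root]
Visit mesh → queue [queue, hub, store, worker, relay, core, router, root]
Visit queue → queue [hub, store, worker, relay, core, router, root]
Visit hub → queue [store, worker, relay, core, router, root]
Visit store → queue [worker, relay, core, router, root]
Visit worker → queue [relay, core, router, root]
Visit relay → queue [core, router, root]
Visit core → queue [router, root]
Visit router → queue [root]
Visit root → queue []

bridge, edge, sink, shard, agent, index, proxy, ingest, mesh, queue, hub, store, worker, relay, core, router, root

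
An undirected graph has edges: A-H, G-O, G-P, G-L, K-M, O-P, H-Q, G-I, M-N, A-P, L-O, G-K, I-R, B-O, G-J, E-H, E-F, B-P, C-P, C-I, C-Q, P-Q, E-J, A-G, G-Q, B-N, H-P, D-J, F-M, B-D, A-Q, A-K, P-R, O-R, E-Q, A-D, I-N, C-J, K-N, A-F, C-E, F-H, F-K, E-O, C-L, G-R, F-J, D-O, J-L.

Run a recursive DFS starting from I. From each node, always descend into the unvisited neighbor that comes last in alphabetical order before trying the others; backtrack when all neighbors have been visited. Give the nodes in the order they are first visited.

Visit I
I → R
R → P
P → Q
Q → H
H → F
F → M
M → N
N → K
K → G
G → O
O → L
L → J
J → E
E → C
J → D
D → B
D → A

I R P Q H F M N K G O L J E C D B A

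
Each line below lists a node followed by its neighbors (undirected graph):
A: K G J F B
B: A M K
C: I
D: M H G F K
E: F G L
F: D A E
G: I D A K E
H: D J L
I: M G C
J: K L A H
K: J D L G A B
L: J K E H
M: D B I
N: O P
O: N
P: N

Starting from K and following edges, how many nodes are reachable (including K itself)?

BFS from K visits: K, L, J, G, D, B, A, H, E, I, M, F, C
Reachable nodes: 13 of 16 total.

13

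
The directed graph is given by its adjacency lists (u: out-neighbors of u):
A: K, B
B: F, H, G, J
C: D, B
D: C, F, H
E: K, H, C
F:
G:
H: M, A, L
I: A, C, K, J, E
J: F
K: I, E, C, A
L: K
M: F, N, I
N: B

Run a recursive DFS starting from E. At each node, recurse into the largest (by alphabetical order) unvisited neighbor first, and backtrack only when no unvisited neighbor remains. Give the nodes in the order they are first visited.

Visit E
E → K
K → I
I → J
J → F
I → C
C → D
D → H
H → M
M → N
N → B
B → G
H → L
H → A

E -> K -> I -> J -> F -> C -> D -> H -> M -> N -> B -> G -> L -> A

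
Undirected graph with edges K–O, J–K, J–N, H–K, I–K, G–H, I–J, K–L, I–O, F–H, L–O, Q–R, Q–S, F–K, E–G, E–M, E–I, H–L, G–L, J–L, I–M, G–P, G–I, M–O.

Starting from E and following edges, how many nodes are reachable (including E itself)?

BFS from E visits: E, M, I, G, O, K, J, P, L, H, F, N
Reachable nodes: 12 of 15 total.

12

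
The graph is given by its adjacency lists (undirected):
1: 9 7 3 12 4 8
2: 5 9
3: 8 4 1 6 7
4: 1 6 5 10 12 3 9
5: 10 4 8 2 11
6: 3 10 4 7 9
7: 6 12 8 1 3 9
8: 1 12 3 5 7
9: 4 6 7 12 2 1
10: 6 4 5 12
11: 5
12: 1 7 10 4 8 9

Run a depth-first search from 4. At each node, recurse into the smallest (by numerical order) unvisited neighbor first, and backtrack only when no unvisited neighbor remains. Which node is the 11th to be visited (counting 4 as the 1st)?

Visit 4
4 → 1
1 → 3
3 → 6
6 → 7
7 → 8
8 → 5
5 → 2
2 → 9
9 → 12
12 → 10
5 → 11

Visit order: 4, 1, 3, 6, 7, 8, 5, 2, 9, 12, 10, 11

10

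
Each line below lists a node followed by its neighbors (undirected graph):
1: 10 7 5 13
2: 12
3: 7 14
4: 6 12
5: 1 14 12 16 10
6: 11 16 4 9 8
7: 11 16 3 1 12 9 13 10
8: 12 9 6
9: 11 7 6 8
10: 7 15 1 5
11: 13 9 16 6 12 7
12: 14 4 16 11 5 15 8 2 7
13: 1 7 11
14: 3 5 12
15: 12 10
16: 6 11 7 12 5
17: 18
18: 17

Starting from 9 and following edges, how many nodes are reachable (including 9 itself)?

16

BFS from 9 visits: 9, 11, 8, 7, 6, 16, 13, 12, 10, 3, 1, 4, 5, 15, 14, 2
Reachable nodes: 16 of 18 total.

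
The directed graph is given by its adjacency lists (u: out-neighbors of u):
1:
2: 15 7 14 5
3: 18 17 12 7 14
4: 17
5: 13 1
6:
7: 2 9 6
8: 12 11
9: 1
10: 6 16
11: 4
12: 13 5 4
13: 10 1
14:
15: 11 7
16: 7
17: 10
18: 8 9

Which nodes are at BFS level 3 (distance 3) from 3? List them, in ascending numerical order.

Level 0: 3
Level 1: 7, 12, 14, 17, 18
Level 2: 2, 4, 5, 6, 8, 9, 10, 13
Level 3: 1, 11, 15, 16

1, 11, 15, 16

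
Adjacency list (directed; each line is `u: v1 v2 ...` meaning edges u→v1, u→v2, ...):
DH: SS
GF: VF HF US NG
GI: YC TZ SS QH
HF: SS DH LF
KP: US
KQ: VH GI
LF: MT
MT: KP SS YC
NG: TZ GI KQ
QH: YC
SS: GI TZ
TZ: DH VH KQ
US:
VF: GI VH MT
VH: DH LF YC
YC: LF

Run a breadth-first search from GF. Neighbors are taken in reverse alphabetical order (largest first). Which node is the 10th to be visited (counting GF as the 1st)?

KQ

Visit GF; enqueue VF, US, NG, HF → queue [VF, US, NG, HF]
Visit VF; enqueue VH, MT, GI → queue [US, NG, HF, VH, MT, GI]
Visit US → queue [NG, HF, VH, MT, GI]
Visit NG; enqueue TZ, KQ → queue [HF, VH, MT, GI, TZ, KQ]
Visit HF; enqueue SS, LF, DH → queue [VH, MT, GI, TZ, KQ, SS, LF, DH]
Visit VH; enqueue YC → queue [MT, GI, TZ, KQ, SS, LF, DH, YC]
Visit MT; enqueue KP → queue [GI, TZ, KQ, SS, LF, DH, YC, KP]
Visit GI; enqueue QH → queue [TZ, KQ, SS, LF, DH, YC, KP, QH]
Visit TZ → queue [KQ, SS, LF, DH, YC, KP, QH]
Visit KQ → queue [SS, LF, DH, YC, KP, QH]
Visit SS → queue [LF, DH, YC, KP, QH]
Visit LF → queue [DH, YC, KP, QH]
Visit DH → queue [YC, KP, QH]
Visit YC → queue [KP, QH]
Visit KP → queue [QH]
Visit QH → queue []

Visit order: GF, VF, US, NG, HF, VH, MT, GI, TZ, KQ, SS, LF, DH, YC, KP, QH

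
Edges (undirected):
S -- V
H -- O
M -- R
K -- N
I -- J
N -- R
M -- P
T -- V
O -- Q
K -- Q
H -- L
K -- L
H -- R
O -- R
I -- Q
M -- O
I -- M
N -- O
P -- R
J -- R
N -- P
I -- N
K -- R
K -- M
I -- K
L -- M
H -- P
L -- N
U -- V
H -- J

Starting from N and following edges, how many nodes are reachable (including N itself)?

BFS from N visits: N, I, K, L, O, P, R, J, M, Q, H
Reachable nodes: 11 of 15 total.

11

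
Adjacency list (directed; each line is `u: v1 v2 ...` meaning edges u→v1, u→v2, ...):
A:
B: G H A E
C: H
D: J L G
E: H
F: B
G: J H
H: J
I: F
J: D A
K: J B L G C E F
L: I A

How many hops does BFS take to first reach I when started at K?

Level 0: K
Level 1: B, C, E, F, G, J, L
Level 2: A, D, H, I
I first appears at level 2.

2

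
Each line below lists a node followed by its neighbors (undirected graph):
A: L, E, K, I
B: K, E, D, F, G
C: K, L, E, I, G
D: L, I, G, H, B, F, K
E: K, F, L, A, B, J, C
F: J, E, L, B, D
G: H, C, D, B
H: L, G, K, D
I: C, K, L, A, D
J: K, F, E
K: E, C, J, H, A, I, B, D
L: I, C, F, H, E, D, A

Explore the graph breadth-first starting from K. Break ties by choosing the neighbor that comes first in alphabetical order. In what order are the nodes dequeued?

Visit K; enqueue A, B, C, D, E, H, I, J → queue [A, B, C, D, E, H, I, J]
Visit A; enqueue L → queue [B, C, D, E, H, I, J, L]
Visit B; enqueue F, G → queue [C, D, E, H, I, J, L, F, G]
Visit C → queue [D, E, H, I, J, L, F, G]
Visit D → queue [E, H, I, J, L, F, G]
Visit E → queue [H, I, J, L, F, G]
Visit H → queue [I, J, L, F, G]
Visit I → queue [J, L, F, G]
Visit J → queue [L, F, G]
Visit L → queue [F, G]
Visit F → queue [G]
Visit G → queue []

K A B C D E H I J L F G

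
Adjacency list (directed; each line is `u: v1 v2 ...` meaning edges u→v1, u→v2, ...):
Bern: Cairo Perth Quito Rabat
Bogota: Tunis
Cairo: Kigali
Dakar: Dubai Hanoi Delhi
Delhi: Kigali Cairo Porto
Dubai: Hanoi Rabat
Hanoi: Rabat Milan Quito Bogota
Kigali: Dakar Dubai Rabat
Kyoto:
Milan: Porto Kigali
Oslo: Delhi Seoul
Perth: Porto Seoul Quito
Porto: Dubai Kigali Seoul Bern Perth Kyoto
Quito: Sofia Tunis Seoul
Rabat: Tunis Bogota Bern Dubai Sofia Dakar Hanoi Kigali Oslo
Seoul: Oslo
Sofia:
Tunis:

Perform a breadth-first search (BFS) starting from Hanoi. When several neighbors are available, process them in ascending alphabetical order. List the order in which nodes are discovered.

Visit Hanoi; enqueue Bogota, Milan, Quito, Rabat → queue [Bogota, Milan, Quito, Rabat]
Visit Bogota; enqueue Tunis → queue [Milan, Quito, Rabat, Tunis]
Visit Milan; enqueue Kigali, Porto → queue [Quito, Rabat, Tunis, Kigali, Porto]
Visit Quito; enqueue Seoul, Sofia → queue [Rabat, Tunis, Kigali, Porto, Seoul, Sofia]
Visit Rabat; enqueue Bern, Dakar, Dubai, Oslo → queue [Tunis, Kigali, Porto, Seoul, Sofia, Bern, Dakar, Dubai, Oslo]
Visit Tunis → queue [Kigali, Porto, Seoul, Sofia, Bern, Dakar, Dubai, Oslo]
Visit Kigali → queue [Porto, Seoul, Sofia, Bern, Dakar, Dubai, Oslo]
Visit Porto; enqueue Kyoto, Perth → queue [Seoul, Sofia, Bern, Dakar, Dubai, Oslo, Kyoto, Perth]
Visit Seoul → queue [Sofia, Bern, Dakar, Dubai, Oslo, Kyoto, Perth]
Visit Sofia → queue [Bern, Dakar, Dubai, Oslo, Kyoto, Perth]
Visit Bern; enqueue Cairo → queue [Dakar, Dubai, Oslo, Kyoto, Perth, Cairo]
Visit Dakar; enqueue Delhi → queue [Dubai, Oslo, Kyoto, Perth, Cairo, Delhi]
Visit Dubai → queue [Oslo, Kyoto, Perth, Cairo, Delhi]
Visit Oslo → queue [Kyoto, Perth, Cairo, Delhi]
Visit Kyoto → queue [Perth, Cairo, Delhi]
Visit Perth → queue [Cairo, Delhi]
Visit Cairo → queue [Delhi]
Visit Delhi → queue []

Hanoi Bogota Milan Quito Rabat Tunis Kigali Porto Seoul Sofia Bern Dakar Dubai Oslo Kyoto Perth Cairo Delhi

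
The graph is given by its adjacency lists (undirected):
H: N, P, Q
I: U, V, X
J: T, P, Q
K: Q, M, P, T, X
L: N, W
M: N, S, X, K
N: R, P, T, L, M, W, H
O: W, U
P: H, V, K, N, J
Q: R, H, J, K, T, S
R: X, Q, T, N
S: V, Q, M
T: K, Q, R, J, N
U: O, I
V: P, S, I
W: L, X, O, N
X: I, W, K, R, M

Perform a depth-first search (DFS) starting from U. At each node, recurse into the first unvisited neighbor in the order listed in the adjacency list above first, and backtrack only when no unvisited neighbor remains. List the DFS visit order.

U → O → W → L → N → R → X → I → V → P → H → Q → J → T → K → M → S

Visit U
U → O
O → W
W → L
L → N
N → R
R → X
X → I
I → V
V → P
P → H
H → Q
Q → J
J → T
T → K
K → M
M → S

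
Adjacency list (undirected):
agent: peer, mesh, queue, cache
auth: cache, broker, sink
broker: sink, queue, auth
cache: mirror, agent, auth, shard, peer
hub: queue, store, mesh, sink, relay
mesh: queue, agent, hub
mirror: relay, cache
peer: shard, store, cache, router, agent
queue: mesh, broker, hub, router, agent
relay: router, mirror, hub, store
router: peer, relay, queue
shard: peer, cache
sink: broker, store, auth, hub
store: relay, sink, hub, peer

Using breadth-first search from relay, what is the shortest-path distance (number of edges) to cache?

2

Level 0: relay
Level 1: hub, mirror, router, store
Level 2: cache, mesh, peer, queue, sink
Level 3: agent, auth, broker, shard
cache first appears at level 2.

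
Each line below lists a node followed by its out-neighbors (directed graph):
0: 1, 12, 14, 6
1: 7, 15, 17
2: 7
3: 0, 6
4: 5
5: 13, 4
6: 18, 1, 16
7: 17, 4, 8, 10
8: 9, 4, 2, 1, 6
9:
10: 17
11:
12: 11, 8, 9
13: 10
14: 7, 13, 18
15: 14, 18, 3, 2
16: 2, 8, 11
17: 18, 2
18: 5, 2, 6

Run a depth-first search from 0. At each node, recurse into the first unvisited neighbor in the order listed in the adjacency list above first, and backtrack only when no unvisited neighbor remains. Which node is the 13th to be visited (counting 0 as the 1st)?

Visit 0
0 → 1
1 → 7
7 → 17
17 → 18
18 → 5
5 → 13
13 → 10
5 → 4
18 → 2
18 → 6
6 → 16
16 → 8
8 → 9
16 → 11
1 → 15
15 → 14
15 → 3
0 → 12

Visit order: 0, 1, 7, 17, 18, 5, 13, 10, 4, 2, 6, 16, 8, 9, 11, 15, 14, 3, 12

8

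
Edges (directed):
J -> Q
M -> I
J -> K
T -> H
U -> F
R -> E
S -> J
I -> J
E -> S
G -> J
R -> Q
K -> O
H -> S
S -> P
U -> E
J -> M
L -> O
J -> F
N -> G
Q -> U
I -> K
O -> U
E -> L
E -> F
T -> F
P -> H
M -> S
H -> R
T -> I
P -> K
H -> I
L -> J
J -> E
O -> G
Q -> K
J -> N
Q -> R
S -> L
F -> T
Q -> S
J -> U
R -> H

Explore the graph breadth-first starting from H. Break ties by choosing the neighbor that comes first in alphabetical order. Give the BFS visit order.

H, I, R, S, J, K, E, Q, L, P, F, M, N, U, O, T, G

Visit H; enqueue I, R, S → queue [I, R, S]
Visit I; enqueue J, K → queue [R, S, J, K]
Visit R; enqueue E, Q → queue [S, J, K, E, Q]
Visit S; enqueue L, P → queue [J, K, E, Q, L, P]
Visit J; enqueue F, M, N, U → queue [K, E, Q, L, P, F, M, N, U]
Visit K; enqueue O → queue [E, Q, L, P, F, M, N, U, O]
Visit E → queue [Q, L, P, F, M, N, U, O]
Visit Q → queue [L, P, F, M, N, U, O]
Visit L → queue [P, F, M, N, U, O]
Visit P → queue [F, M, N, U, O]
Visit F; enqueue T → queue [M, N, U, O, T]
Visit M → queue [N, U, O, T]
Visit N; enqueue G → queue [U, O, T, G]
Visit U → queue [O, T, G]
Visit O → queue [T, G]
Visit T → queue [G]
Visit G → queue []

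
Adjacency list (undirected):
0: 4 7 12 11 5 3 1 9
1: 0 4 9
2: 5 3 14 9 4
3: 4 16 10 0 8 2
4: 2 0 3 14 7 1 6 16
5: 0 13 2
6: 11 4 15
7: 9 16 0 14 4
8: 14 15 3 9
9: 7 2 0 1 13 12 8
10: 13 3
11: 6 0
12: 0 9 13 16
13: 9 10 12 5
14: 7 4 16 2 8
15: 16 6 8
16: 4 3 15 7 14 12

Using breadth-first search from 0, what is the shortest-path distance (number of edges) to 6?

2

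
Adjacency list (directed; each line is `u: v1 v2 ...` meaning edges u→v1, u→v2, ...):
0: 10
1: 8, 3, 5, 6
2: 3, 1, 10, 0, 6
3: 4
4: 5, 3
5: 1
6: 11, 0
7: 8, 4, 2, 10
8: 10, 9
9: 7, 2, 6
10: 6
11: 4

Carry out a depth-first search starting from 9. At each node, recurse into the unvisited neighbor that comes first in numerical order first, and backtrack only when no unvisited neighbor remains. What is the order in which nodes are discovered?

9, 2, 0, 10, 6, 11, 4, 3, 5, 1, 8, 7

Visit 9
9 → 2
2 → 0
0 → 10
10 → 6
6 → 11
11 → 4
4 → 3
4 → 5
5 → 1
1 → 8
9 → 7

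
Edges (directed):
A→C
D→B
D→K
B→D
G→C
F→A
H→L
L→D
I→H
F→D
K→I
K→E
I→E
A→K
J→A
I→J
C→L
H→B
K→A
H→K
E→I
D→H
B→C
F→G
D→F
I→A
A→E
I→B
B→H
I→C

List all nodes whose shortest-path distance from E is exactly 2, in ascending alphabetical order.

A, B, C, H, J

Level 0: E
Level 1: I
Level 2: A, B, C, H, J
Level 3: D, K, L
Level 4: F
Level 5: G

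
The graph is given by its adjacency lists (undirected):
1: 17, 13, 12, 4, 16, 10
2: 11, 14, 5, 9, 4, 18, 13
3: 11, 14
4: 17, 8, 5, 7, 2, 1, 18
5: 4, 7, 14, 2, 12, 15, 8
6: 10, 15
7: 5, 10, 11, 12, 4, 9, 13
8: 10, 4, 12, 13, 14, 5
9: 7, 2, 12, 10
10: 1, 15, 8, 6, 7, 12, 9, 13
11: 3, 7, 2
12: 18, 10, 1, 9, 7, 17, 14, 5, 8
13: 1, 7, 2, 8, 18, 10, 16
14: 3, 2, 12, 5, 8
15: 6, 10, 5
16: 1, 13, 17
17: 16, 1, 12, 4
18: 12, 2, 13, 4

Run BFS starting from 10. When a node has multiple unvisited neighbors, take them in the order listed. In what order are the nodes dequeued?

10 1 15 8 6 7 12 9 13 17 4 16 5 14 11 18 2 3

Visit 10; enqueue 1, 15, 8, 6, 7, 12, 9, 13 → queue [1, 15, 8, 6, 7, 12, 9, 13]
Visit 1; enqueue 17, 4, 16 → queue [15, 8, 6, 7, 12, 9, 13, 17, 4, 16]
Visit 15; enqueue 5 → queue [8, 6, 7, 12, 9, 13, 17, 4, 16, 5]
Visit 8; enqueue 14 → queue [6, 7, 12, 9, 13, 17, 4, 16, 5, 14]
Visit 6 → queue [7, 12, 9, 13, 17, 4, 16, 5, 14]
Visit 7; enqueue 11 → queue [12, 9, 13, 17, 4, 16, 5, 14, 11]
Visit 12; enqueue 18 → queue [9, 13, 17, 4, 16, 5, 14, 11, 18]
Visit 9; enqueue 2 → queue [13, 17, 4, 16, 5, 14, 11, 18, 2]
Visit 13 → queue [17, 4, 16, 5, 14, 11, 18, 2]
Visit 17 → queue [4, 16, 5, 14, 11, 18, 2]
Visit 4 → queue [16, 5, 14, 11, 18, 2]
Visit 16 → queue [5, 14, 11, 18, 2]
Visit 5 → queue [14, 11, 18, 2]
Visit 14; enqueue 3 → queue [11, 18, 2, 3]
Visit 11 → queue [18, 2, 3]
Visit 18 → queue [2, 3]
Visit 2 → queue [3]
Visit 3 → queue []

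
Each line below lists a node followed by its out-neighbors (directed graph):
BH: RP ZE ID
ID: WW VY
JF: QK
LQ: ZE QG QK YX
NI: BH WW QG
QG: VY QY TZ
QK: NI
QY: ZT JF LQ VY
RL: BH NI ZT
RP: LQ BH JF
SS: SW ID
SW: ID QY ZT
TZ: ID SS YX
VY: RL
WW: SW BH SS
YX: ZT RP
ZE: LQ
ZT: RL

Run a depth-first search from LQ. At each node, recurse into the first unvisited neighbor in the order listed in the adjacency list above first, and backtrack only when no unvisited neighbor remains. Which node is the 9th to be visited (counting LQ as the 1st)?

QK

Visit LQ
LQ → ZE
LQ → QG
QG → VY
VY → RL
RL → BH
BH → RP
RP → JF
JF → QK
QK → NI
NI → WW
WW → SW
SW → ID
SW → QY
QY → ZT
WW → SS
QG → TZ
TZ → YX

Visit order: LQ, ZE, QG, VY, RL, BH, RP, JF, QK, NI, WW, SW, ID, QY, ZT, SS, TZ, YX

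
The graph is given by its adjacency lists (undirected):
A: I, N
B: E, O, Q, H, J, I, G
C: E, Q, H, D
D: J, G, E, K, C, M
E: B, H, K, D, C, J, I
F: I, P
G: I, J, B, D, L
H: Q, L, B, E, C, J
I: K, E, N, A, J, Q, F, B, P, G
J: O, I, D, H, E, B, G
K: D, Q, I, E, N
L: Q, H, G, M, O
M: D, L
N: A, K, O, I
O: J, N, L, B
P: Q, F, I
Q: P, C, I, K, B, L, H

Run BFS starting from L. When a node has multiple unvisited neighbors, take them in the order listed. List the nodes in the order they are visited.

Visit L; enqueue Q, H, G, M, O → queue [Q, H, G, M, O]
Visit Q; enqueue P, C, I, K, B → queue [H, G, M, O, P, C, I, K, B]
Visit H; enqueue E, J → queue [G, M, O, P, C, I, K, B, E, J]
Visit G; enqueue D → queue [M, O, P, C, I, K, B, E, J, D]
Visit M → queue [O, P, C, I, K, B, E, J, D]
Visit O; enqueue N → queue [P, C, I, K, B, E, J, D, N]
Visit P; enqueue F → queue [C, I, K, B, E, J, D, N, F]
Visit C → queue [I, K, B, E, J, D, N, F]
Visit I; enqueue A → queue [K, B, E, J, D, N, F, A]
Visit K → queue [B, E, J, D, N, F, A]
Visit B → queue [E, J, D, N, F, A]
Visit E → queue [J, D, N, F, A]
Visit J → queue [D, N, F, A]
Visit D → queue [N, F, A]
Visit N → queue [F, A]
Visit F → queue [A]
Visit A → queue []

L -> Q -> H -> G -> M -> O -> P -> C -> I -> K -> B -> E -> J -> D -> N -> F -> A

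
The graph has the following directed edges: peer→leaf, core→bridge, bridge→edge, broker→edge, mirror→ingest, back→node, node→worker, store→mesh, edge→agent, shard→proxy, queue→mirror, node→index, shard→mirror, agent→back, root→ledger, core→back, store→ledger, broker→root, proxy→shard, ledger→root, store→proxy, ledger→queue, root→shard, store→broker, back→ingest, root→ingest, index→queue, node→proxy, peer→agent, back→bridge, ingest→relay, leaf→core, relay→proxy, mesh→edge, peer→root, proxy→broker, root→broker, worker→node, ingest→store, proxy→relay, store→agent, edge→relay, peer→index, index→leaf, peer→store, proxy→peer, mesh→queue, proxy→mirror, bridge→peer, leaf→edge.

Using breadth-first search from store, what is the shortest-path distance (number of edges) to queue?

Level 0: store
Level 1: agent, broker, ledger, mesh, proxy
Level 2: back, edge, mirror, peer, queue, relay, root, shard
Level 3: bridge, index, ingest, leaf, node
Level 4: core, worker
queue first appears at level 2.

2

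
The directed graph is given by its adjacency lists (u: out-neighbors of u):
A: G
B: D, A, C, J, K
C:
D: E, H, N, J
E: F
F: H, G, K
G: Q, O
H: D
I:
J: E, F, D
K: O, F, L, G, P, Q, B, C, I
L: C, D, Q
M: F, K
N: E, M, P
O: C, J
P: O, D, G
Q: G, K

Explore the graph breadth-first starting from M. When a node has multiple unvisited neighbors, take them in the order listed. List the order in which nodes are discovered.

Visit M; enqueue F, K → queue [F, K]
Visit F; enqueue H, G → queue [K, H, G]
Visit K; enqueue O, L, P, Q, B, C, I → queue [H, G, O, L, P, Q, B, C, I]
Visit H; enqueue D → queue [G, O, L, P, Q, B, C, I, D]
Visit G → queue [O, L, P, Q, B, C, I, D]
Visit O; enqueue J → queue [L, P, Q, B, C, I, D, J]
Visit L → queue [P, Q, B, C, I, D, J]
Visit P → queue [Q, B, C, I, D, J]
Visit Q → queue [B, C, I, D, J]
Visit B; enqueue A → queue [C, I, D, J, A]
Visit C → queue [I, D, J, A]
Visit I → queue [D, J, A]
Visit D; enqueue E, N → queue [J, A, E, N]
Visit J → queue [A, E, N]
Visit A → queue [E, N]
Visit E → queue [N]
Visit N → queue []

M, F, K, H, G, O, L, P, Q, B, C, I, D, J, A, E, N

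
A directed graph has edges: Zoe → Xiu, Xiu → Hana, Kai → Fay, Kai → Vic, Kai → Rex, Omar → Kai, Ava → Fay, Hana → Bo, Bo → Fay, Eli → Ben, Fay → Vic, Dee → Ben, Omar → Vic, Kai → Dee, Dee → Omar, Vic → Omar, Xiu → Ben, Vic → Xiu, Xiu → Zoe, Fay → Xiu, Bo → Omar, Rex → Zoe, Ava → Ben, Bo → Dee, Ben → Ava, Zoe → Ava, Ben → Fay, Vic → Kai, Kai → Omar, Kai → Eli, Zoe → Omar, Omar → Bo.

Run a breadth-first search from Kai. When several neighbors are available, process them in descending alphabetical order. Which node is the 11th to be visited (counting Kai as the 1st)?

Ben

Visit Kai; enqueue Vic, Rex, Omar, Fay, Eli, Dee → queue [Vic, Rex, Omar, Fay, Eli, Dee]
Visit Vic; enqueue Xiu → queue [Rex, Omar, Fay, Eli, Dee, Xiu]
Visit Rex; enqueue Zoe → queue [Omar, Fay, Eli, Dee, Xiu, Zoe]
Visit Omar; enqueue Bo → queue [Fay, Eli, Dee, Xiu, Zoe, Bo]
Visit Fay → queue [Eli, Dee, Xiu, Zoe, Bo]
Visit Eli; enqueue Ben → queue [Dee, Xiu, Zoe, Bo, Ben]
Visit Dee → queue [Xiu, Zoe, Bo, Ben]
Visit Xiu; enqueue Hana → queue [Zoe, Bo, Ben, Hana]
Visit Zoe; enqueue Ava → queue [Bo, Ben, Hana, Ava]
Visit Bo → queue [Ben, Hana, Ava]
Visit Ben → queue [Hana, Ava]
Visit Hana → queue [Ava]
Visit Ava → queue []

Visit order: Kai, Vic, Rex, Omar, Fay, Eli, Dee, Xiu, Zoe, Bo, Ben, Hana, Ava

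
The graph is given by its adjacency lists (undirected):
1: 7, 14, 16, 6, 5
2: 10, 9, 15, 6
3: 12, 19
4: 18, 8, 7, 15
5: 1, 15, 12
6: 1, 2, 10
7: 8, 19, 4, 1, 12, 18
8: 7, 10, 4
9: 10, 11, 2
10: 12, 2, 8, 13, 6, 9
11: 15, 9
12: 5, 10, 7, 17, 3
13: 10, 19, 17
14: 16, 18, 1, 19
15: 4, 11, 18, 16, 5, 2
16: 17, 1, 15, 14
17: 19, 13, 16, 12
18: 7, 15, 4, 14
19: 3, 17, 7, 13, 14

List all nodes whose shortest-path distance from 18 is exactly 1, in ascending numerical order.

Level 0: 18
Level 1: 4, 7, 14, 15
Level 2: 1, 2, 5, 8, 11, 12, 16, 19
Level 3: 3, 6, 9, 10, 13, 17

4, 7, 14, 15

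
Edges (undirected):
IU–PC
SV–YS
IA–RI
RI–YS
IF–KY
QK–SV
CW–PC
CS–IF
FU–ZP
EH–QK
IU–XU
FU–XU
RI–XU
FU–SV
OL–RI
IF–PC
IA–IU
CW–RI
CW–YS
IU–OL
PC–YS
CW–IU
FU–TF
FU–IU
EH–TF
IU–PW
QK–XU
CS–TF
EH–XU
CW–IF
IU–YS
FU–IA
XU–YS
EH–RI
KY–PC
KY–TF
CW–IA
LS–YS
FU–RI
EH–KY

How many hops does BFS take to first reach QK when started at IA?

3

Level 0: IA
Level 1: CW, FU, IU, RI
Level 2: EH, IF, OL, PC, PW, SV, TF, XU, YS, ZP
Level 3: CS, KY, LS, QK
QK first appears at level 3.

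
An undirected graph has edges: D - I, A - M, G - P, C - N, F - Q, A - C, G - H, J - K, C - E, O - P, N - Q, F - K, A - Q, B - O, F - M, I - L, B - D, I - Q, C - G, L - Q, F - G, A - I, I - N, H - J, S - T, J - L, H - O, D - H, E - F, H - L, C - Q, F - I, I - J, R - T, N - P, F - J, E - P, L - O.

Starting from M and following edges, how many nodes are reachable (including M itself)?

17

BFS from M visits: M, F, A, Q, K, J, I, G, E, C, N, L, H, D, P, O, B
Reachable nodes: 17 of 20 total.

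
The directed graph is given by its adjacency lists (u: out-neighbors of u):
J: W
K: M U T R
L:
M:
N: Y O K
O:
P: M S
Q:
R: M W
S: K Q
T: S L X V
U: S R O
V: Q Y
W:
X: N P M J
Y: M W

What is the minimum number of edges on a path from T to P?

2

Level 0: T
Level 1: L, S, V, X
Level 2: J, K, M, N, P, Q, Y
Level 3: O, R, U, W
P first appears at level 2.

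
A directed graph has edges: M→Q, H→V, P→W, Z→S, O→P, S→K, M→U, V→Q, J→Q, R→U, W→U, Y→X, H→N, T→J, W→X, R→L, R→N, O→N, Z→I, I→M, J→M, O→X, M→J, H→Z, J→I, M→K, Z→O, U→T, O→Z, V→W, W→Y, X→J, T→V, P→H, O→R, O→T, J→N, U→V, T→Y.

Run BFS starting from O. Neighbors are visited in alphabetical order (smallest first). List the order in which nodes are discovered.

O N P R T X Z H W L U J V Y I S M Q K

Visit O; enqueue N, P, R, T, X, Z → queue [N, P, R, T, X, Z]
Visit N → queue [P, R, T, X, Z]
Visit P; enqueue H, W → queue [R, T, X, Z, H, W]
Visit R; enqueue L, U → queue [T, X, Z, H, W, L, U]
Visit T; enqueue J, V, Y → queue [X, Z, H, W, L, U, J, V, Y]
Visit X → queue [Z, H, W, L, U, J, V, Y]
Visit Z; enqueue I, S → queue [H, W, L, U, J, V, Y, I, S]
Visit H → queue [W, L, U, J, V, Y, I, S]
Visit W → queue [L, U, J, V, Y, I, S]
Visit L → queue [U, J, V, Y, I, S]
Visit U → queue [J, V, Y, I, S]
Visit J; enqueue M, Q → queue [V, Y, I, S, M, Q]
Visit V → queue [Y, I, S, M, Q]
Visit Y → queue [I, S, M, Q]
Visit I → queue [S, M, Q]
Visit S; enqueue K → queue [M, Q, K]
Visit M → queue [Q, K]
Visit Q → queue [K]
Visit K → queue []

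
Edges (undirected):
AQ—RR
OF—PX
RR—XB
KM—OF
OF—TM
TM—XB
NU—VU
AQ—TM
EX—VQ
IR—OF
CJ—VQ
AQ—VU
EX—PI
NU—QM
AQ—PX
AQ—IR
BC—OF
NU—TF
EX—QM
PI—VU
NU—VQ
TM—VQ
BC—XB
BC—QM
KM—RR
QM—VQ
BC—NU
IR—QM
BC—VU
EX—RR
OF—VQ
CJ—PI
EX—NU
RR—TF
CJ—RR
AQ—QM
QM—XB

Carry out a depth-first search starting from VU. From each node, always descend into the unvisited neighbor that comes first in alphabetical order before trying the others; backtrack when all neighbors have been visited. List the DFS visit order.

Visit VU
VU → AQ
AQ → IR
IR → OF
OF → BC
BC → NU
NU → EX
EX → PI
PI → CJ
CJ → RR
RR → KM
RR → TF
RR → XB
XB → QM
QM → VQ
VQ → TM
OF → PX

VU, AQ, IR, OF, BC, NU, EX, PI, CJ, RR, KM, TF, XB, QM, VQ, TM, PX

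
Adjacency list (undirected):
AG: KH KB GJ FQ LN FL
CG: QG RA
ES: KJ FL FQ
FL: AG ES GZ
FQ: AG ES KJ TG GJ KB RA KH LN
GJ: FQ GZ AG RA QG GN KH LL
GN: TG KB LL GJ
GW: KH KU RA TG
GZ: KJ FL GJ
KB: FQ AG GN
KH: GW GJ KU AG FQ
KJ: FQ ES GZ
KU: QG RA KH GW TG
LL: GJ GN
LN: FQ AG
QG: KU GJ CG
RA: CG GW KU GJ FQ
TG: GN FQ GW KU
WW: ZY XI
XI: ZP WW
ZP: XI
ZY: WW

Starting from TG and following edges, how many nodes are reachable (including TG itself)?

18

BFS from TG visits: TG, GN, FQ, GW, KU, KB, LL, GJ, AG, ES, KJ, RA, KH, LN, QG, GZ, FL, CG
Reachable nodes: 18 of 22 total.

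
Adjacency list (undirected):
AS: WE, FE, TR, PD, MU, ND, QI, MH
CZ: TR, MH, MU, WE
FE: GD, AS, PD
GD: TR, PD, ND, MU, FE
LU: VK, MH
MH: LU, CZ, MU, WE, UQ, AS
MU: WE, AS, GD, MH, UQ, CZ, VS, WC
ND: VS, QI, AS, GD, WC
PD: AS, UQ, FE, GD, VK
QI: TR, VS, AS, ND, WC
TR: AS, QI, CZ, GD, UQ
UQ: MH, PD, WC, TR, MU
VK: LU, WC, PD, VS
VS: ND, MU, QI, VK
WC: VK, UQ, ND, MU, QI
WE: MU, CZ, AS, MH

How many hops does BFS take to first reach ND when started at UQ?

2

Level 0: UQ
Level 1: MH, MU, PD, TR, WC
Level 2: AS, CZ, FE, GD, LU, ND, QI, VK, VS, WE
ND first appears at level 2.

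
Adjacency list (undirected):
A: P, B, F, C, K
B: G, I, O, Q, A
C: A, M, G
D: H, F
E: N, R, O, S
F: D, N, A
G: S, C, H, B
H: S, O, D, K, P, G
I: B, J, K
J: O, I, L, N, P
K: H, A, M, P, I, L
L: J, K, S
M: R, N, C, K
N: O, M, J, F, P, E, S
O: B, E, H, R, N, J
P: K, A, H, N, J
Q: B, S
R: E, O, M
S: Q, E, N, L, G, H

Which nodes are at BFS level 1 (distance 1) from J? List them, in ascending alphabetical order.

Level 0: J
Level 1: I, L, N, O, P
Level 2: A, B, E, F, H, K, M, R, S
Level 3: C, D, G, Q

I, L, N, O, P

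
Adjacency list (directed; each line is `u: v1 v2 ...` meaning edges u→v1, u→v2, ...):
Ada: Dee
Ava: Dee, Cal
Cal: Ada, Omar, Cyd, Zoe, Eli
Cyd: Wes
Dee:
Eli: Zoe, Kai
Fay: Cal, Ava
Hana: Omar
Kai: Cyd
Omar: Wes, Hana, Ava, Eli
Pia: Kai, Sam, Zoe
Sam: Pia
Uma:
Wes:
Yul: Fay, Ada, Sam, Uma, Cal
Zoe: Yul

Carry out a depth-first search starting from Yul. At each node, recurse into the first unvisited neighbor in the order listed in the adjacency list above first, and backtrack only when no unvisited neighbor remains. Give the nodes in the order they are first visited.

Yul → Fay → Cal → Ada → Dee → Omar → Wes → Hana → Ava → Eli → Zoe → Kai → Cyd → Sam → Pia → Uma

Visit Yul
Yul → Fay
Fay → Cal
Cal → Ada
Ada → Dee
Cal → Omar
Omar → Wes
Omar → Hana
Omar → Ava
Omar → Eli
Eli → Zoe
Eli → Kai
Kai → Cyd
Yul → Sam
Sam → Pia
Yul → Uma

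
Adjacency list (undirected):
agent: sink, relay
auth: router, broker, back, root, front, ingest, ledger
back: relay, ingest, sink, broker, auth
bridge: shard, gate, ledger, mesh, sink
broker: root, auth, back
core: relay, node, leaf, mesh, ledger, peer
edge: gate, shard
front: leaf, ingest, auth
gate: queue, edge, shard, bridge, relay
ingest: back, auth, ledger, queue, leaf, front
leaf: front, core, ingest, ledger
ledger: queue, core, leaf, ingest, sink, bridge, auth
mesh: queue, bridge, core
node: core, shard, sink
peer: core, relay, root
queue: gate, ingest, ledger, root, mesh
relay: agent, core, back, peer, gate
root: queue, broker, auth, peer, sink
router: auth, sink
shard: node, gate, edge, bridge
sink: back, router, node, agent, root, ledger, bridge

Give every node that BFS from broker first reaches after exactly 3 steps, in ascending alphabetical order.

agent, bridge, core, gate, leaf, mesh, node

Level 0: broker
Level 1: auth, back, root
Level 2: front, ingest, ledger, peer, queue, relay, router, sink
Level 3: agent, bridge, core, gate, leaf, mesh, node
Level 4: edge, shard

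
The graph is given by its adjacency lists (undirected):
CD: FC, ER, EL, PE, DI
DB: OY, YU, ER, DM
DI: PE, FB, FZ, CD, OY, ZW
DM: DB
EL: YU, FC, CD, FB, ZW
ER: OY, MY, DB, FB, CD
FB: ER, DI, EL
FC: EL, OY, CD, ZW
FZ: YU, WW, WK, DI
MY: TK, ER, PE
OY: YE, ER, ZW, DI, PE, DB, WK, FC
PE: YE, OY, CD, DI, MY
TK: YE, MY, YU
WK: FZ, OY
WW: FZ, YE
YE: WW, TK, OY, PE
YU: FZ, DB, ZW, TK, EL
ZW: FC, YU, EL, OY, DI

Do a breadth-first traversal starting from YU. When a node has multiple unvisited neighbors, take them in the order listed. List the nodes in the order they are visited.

YU, FZ, DB, ZW, TK, EL, WW, WK, DI, OY, ER, DM, FC, YE, MY, CD, FB, PE

Visit YU; enqueue FZ, DB, ZW, TK, EL → queue [FZ, DB, ZW, TK, EL]
Visit FZ; enqueue WW, WK, DI → queue [DB, ZW, TK, EL, WW, WK, DI]
Visit DB; enqueue OY, ER, DM → queue [ZW, TK, EL, WW, WK, DI, OY, ER, DM]
Visit ZW; enqueue FC → queue [TK, EL, WW, WK, DI, OY, ER, DM, FC]
Visit TK; enqueue YE, MY → queue [EL, WW, WK, DI, OY, ER, DM, FC, YE, MY]
Visit EL; enqueue CD, FB → queue [WW, WK, DI, OY, ER, DM, FC, YE, MY, CD, FB]
Visit WW → queue [WK, DI, OY, ER, DM, FC, YE, MY, CD, FB]
Visit WK → queue [DI, OY, ER, DM, FC, YE, MY, CD, FB]
Visit DI; enqueue PE → queue [OY, ER, DM, FC, YE, MY, CD, FB, PE]
Visit OY → queue [ER, DM, FC, YE, MY, CD, FB, PE]
Visit ER → queue [DM, FC, YE, MY, CD, FB, PE]
Visit DM → queue [FC, YE, MY, CD, FB, PE]
Visit FC → queue [YE, MY, CD, FB, PE]
Visit YE → queue [MY, CD, FB, PE]
Visit MY → queue [CD, FB, PE]
Visit CD → queue [FB, PE]
Visit FB → queue [PE]
Visit PE → queue []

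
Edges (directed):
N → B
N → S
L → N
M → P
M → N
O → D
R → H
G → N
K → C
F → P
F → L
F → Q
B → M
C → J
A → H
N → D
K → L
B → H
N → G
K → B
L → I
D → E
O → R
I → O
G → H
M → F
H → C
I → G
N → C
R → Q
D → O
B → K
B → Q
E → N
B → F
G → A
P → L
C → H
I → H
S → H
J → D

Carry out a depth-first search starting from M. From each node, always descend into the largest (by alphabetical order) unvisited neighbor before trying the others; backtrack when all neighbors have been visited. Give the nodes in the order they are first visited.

Visit M
M → P
P → L
L → N
N → S
S → H
H → C
C → J
J → D
D → O
O → R
R → Q
D → E
N → G
G → A
N → B
B → K
B → F
L → I

M -> P -> L -> N -> S -> H -> C -> J -> D -> O -> R -> Q -> E -> G -> A -> B -> K -> F -> I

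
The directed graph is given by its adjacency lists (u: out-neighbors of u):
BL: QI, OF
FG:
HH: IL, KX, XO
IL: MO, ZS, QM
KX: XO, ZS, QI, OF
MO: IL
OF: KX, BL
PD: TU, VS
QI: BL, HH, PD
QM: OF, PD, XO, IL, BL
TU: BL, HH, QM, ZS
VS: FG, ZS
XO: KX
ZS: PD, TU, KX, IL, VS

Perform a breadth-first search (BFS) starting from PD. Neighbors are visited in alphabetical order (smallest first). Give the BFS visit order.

PD TU VS BL HH QM ZS FG OF QI IL KX XO MO

Visit PD; enqueue TU, VS → queue [TU, VS]
Visit TU; enqueue BL, HH, QM, ZS → queue [VS, BL, HH, QM, ZS]
Visit VS; enqueue FG → queue [BL, HH, QM, ZS, FG]
Visit BL; enqueue OF, QI → queue [HH, QM, ZS, FG, OF, QI]
Visit HH; enqueue IL, KX, XO → queue [QM, ZS, FG, OF, QI, IL, KX, XO]
Visit QM → queue [ZS, FG, OF, QI, IL, KX, XO]
Visit ZS → queue [FG, OF, QI, IL, KX, XO]
Visit FG → queue [OF, QI, IL, KX, XO]
Visit OF → queue [QI, IL, KX, XO]
Visit QI → queue [IL, KX, XO]
Visit IL; enqueue MO → queue [KX, XO, MO]
Visit KX → queue [XO, MO]
Visit XO → queue [MO]
Visit MO → queue []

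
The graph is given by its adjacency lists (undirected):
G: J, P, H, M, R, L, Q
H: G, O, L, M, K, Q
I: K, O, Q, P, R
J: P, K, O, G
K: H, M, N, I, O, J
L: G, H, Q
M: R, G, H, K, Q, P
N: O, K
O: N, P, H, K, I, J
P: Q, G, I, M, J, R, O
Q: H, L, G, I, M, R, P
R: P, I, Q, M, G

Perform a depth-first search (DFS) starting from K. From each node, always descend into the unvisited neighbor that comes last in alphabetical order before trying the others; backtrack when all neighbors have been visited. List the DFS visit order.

Visit K
K → O
O → P
P → R
R → Q
Q → M
M → H
H → L
L → G
G → J
Q → I
O → N

K, O, P, R, Q, M, H, L, G, J, I, N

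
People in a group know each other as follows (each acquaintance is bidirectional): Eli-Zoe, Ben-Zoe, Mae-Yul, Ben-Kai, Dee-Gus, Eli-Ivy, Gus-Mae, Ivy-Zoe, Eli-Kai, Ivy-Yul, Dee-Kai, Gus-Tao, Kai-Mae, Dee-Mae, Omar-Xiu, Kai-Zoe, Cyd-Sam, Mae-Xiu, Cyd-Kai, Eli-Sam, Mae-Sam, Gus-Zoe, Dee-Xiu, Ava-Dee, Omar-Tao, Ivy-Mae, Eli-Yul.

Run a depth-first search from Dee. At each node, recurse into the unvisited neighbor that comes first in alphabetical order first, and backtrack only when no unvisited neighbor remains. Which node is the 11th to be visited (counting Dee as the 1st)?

Sam

Visit Dee
Dee → Ava
Dee → Gus
Gus → Mae
Mae → Ivy
Ivy → Eli
Eli → Kai
Kai → Ben
Ben → Zoe
Kai → Cyd
Cyd → Sam
Eli → Yul
Mae → Xiu
Xiu → Omar
Omar → Tao

Visit order: Dee, Ava, Gus, Mae, Ivy, Eli, Kai, Ben, Zoe, Cyd, Sam, Yul, Xiu, Omar, Tao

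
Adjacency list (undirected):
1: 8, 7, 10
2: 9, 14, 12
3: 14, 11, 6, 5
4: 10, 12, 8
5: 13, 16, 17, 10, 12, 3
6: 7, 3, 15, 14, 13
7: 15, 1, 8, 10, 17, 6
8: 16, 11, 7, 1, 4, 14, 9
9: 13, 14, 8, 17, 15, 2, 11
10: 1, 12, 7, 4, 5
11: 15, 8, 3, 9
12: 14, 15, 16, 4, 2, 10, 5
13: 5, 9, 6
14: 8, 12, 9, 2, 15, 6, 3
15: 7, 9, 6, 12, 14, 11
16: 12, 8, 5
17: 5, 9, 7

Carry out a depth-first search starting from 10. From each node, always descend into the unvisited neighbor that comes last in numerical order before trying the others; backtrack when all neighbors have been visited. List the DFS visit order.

Visit 10
10 → 12
12 → 16
16 → 8
8 → 14
14 → 15
15 → 11
11 → 9
9 → 17
17 → 7
7 → 6
6 → 13
13 → 5
5 → 3
7 → 1
9 → 2
8 → 4

10 -> 12 -> 16 -> 8 -> 14 -> 15 -> 11 -> 9 -> 17 -> 7 -> 6 -> 13 -> 5 -> 3 -> 1 -> 2 -> 4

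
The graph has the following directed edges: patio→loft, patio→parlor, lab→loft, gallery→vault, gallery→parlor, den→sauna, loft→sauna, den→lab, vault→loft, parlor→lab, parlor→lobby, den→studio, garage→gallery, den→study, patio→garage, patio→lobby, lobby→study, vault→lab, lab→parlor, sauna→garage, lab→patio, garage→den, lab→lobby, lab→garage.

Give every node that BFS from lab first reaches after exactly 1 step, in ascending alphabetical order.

garage, lobby, loft, parlor, patio

Level 0: lab
Level 1: garage, lobby, loft, parlor, patio
Level 2: den, gallery, sauna, study
Level 3: studio, vault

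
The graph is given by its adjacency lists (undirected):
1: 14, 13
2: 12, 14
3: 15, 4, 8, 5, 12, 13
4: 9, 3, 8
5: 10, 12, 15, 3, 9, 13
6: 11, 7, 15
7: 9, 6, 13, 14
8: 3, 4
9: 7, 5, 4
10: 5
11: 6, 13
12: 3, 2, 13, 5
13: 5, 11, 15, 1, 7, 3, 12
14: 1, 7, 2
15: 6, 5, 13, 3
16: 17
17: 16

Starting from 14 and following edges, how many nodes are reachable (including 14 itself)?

BFS from 14 visits: 14, 1, 7, 2, 13, 9, 6, 12, 5, 11, 15, 3, 4, 10, 8
Reachable nodes: 15 of 17 total.

15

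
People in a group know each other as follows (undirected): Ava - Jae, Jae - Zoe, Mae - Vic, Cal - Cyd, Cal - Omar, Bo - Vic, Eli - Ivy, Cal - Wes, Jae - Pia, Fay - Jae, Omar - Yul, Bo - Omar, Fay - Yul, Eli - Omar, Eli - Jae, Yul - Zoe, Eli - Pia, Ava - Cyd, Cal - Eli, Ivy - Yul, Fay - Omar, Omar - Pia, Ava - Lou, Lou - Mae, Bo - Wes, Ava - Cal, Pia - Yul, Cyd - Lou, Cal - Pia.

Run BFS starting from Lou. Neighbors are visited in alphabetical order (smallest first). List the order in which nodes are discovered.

Visit Lou; enqueue Ava, Cyd, Mae → queue [Ava, Cyd, Mae]
Visit Ava; enqueue Cal, Jae → queue [Cyd, Mae, Cal, Jae]
Visit Cyd → queue [Mae, Cal, Jae]
Visit Mae; enqueue Vic → queue [Cal, Jae, Vic]
Visit Cal; enqueue Eli, Omar, Pia, Wes → queue [Jae, Vic, Eli, Omar, Pia, Wes]
Visit Jae; enqueue Fay, Zoe → queue [Vic, Eli, Omar, Pia, Wes, Fay, Zoe]
Visit Vic; enqueue Bo → queue [Eli, Omar, Pia, Wes, Fay, Zoe, Bo]
Visit Eli; enqueue Ivy → queue [Omar, Pia, Wes, Fay, Zoe, Bo, Ivy]
Visit Omar; enqueue Yul → queue [Pia, Wes, Fay, Zoe, Bo, Ivy, Yul]
Visit Pia → queue [Wes, Fay, Zoe, Bo, Ivy, Yul]
Visit Wes → queue [Fay, Zoe, Bo, Ivy, Yul]
Visit Fay → queue [Zoe, Bo, Ivy, Yul]
Visit Zoe → queue [Bo, Ivy, Yul]
Visit Bo → queue [Ivy, Yul]
Visit Ivy → queue [Yul]
Visit Yul → queue []

Lou, Ava, Cyd, Mae, Cal, Jae, Vic, Eli, Omar, Pia, Wes, Fay, Zoe, Bo, Ivy, Yul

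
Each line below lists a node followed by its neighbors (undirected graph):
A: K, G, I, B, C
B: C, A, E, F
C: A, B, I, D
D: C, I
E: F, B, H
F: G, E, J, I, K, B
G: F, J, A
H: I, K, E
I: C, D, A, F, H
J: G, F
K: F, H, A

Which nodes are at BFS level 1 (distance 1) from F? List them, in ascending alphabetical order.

Level 0: F
Level 1: B, E, G, I, J, K
Level 2: A, C, D, H

B, E, G, I, J, K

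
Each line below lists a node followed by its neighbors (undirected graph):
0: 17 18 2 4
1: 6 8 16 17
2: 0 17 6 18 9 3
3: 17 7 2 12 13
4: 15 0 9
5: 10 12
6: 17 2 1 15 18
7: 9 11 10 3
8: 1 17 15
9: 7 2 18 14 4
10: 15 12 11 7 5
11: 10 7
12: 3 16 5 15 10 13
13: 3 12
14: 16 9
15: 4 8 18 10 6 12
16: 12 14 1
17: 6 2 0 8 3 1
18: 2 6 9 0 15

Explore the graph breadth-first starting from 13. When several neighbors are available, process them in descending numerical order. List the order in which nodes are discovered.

13, 12, 3, 16, 15, 10, 5, 17, 7, 2, 14, 1, 18, 8, 6, 4, 11, 0, 9

Visit 13; enqueue 12, 3 → queue [12, 3]
Visit 12; enqueue 16, 15, 10, 5 → queue [3, 16, 15, 10, 5]
Visit 3; enqueue 17, 7, 2 → queue [16, 15, 10, 5, 17, 7, 2]
Visit 16; enqueue 14, 1 → queue [15, 10, 5, 17, 7, 2, 14, 1]
Visit 15; enqueue 18, 8, 6, 4 → queue [10, 5, 17, 7, 2, 14, 1, 18, 8, 6, 4]
Visit 10; enqueue 11 → queue [5, 17, 7, 2, 14, 1, 18, 8, 6, 4, 11]
Visit 5 → queue [17, 7, 2, 14, 1, 18, 8, 6, 4, 11]
Visit 17; enqueue 0 → queue [7, 2, 14, 1, 18, 8, 6, 4, 11, 0]
Visit 7; enqueue 9 → queue [2, 14, 1, 18, 8, 6, 4, 11, 0, 9]
Visit 2 → queue [14, 1, 18, 8, 6, 4, 11, 0, 9]
Visit 14 → queue [1, 18, 8, 6, 4, 11, 0, 9]
Visit 1 → queue [18, 8, 6, 4, 11, 0, 9]
Visit 18 → queue [8, 6, 4, 11, 0, 9]
Visit 8 → queue [6, 4, 11, 0, 9]
Visit 6 → queue [4, 11, 0, 9]
Visit 4 → queue [11, 0, 9]
Visit 11 → queue [0, 9]
Visit 0 → queue [9]
Visit 9 → queue []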